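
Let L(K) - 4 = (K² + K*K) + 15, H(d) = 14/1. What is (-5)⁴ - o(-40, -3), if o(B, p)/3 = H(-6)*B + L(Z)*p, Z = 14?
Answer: 6004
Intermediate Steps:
H(d) = 14 (H(d) = 14*1 = 14)
L(K) = 19 + 2*K² (L(K) = 4 + ((K² + K*K) + 15) = 4 + ((K² + K²) + 15) = 4 + (2*K² + 15) = 4 + (15 + 2*K²) = 19 + 2*K²)
o(B, p) = 42*B + 1233*p (o(B, p) = 3*(14*B + (19 + 2*14²)*p) = 3*(14*B + (19 + 2*196)*p) = 3*(14*B + (19 + 392)*p) = 3*(14*B + 411*p) = 42*B + 1233*p)
(-5)⁴ - o(-40, -3) = (-5)⁴ - (42*(-40) + 1233*(-3)) = 625 - (-1680 - 3699) = 625 - 1*(-5379) = 625 + 5379 = 6004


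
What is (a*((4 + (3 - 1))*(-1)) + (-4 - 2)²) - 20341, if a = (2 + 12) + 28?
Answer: -20557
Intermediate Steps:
a = 42 (a = 14 + 28 = 42)
(a*((4 + (3 - 1))*(-1)) + (-4 - 2)²) - 20341 = (42*((4 + (3 - 1))*(-1)) + (-4 - 2)²) - 20341 = (42*((4 + 2)*(-1)) + (-6)²) - 20341 = (42*(6*(-1)) + 36) - 20341 = (42*(-6) + 36) - 20341 = (-252 + 36) - 20341 = -216 - 20341 = -20557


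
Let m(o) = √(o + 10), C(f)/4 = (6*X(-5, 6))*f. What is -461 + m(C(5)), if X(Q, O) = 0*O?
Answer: -461 + √10 ≈ -457.84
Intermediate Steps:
X(Q, O) = 0
C(f) = 0 (C(f) = 4*((6*0)*f) = 4*(0*f) = 4*0 = 0)
m(o) = √(10 + o)
-461 + m(C(5)) = -461 + √(10 + 0) = -461 + √10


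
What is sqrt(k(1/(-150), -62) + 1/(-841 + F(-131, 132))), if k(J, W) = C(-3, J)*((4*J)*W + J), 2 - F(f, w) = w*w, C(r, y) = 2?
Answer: sqrt(247146933054)/273945 ≈ 1.8147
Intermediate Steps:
F(f, w) = 2 - w**2 (F(f, w) = 2 - w*w = 2 - w**2)
k(J, W) = 2*J + 8*J*W (k(J, W) = 2*((4*J)*W + J) = 2*(4*J*W + J) = 2*(J + 4*J*W) = 2*J + 8*J*W)
sqrt(k(1/(-150), -62) + 1/(-841 + F(-131, 132))) = sqrt(2*(1 + 4*(-62))/(-150) + 1/(-841 + (2 - 1*132**2))) = sqrt(2*(-1/150)*(1 - 248) + 1/(-841 + (2 - 1*17424))) = sqrt(2*(-1/150)*(-247) + 1/(-841 + (2 - 17424))) = sqrt(247/75 + 1/(-841 - 17422)) = sqrt(247/75 + 1/(-18263)) = sqrt(247/75 - 1/18263) = sqrt(4510886/1369725) = sqrt(247146933054)/273945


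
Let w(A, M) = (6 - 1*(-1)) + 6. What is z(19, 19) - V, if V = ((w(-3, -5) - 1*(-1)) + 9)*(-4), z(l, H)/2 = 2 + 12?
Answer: 120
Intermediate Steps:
w(A, M) = 13 (w(A, M) = (6 + 1) + 6 = 7 + 6 = 13)
z(l, H) = 28 (z(l, H) = 2*(2 + 12) = 2*14 = 28)
V = -92 (V = ((13 - 1*(-1)) + 9)*(-4) = ((13 + 1) + 9)*(-4) = (14 + 9)*(-4) = 23*(-4) = -92)
z(19, 19) - V = 28 - 1*(-92) = 28 + 92 = 120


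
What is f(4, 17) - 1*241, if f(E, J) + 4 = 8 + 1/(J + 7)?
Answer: -5687/24 ≈ -236.96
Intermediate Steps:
f(E, J) = 4 + 1/(7 + J) (f(E, J) = -4 + (8 + 1/(J + 7)) = -4 + (8 + 1/(7 + J)) = 4 + 1/(7 + J))
f(4, 17) - 1*241 = (29 + 4*17)/(7 + 17) - 1*241 = (29 + 68)/24 - 241 = (1/24)*97 - 241 = 97/24 - 241 = -5687/24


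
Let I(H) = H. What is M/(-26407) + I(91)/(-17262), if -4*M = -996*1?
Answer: -957325/65119662 ≈ -0.014701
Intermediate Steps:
M = 249 (M = -(-249) = -1/4*(-996) = 249)
M/(-26407) + I(91)/(-17262) = 249/(-26407) + 91/(-17262) = 249*(-1/26407) + 91*(-1/17262) = -249/26407 - 13/2466 = -957325/65119662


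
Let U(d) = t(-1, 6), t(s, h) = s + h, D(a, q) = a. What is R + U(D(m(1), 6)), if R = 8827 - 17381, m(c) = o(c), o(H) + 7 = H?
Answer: -8549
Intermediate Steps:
o(H) = -7 + H
m(c) = -7 + c
R = -8554
t(s, h) = h + s
U(d) = 5 (U(d) = 6 - 1 = 5)
R + U(D(m(1), 6)) = -8554 + 5 = -8549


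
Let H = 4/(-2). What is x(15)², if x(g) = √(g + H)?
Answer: 13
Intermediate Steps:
H = -2 (H = 4*(-½) = -2)
x(g) = √(-2 + g) (x(g) = √(g - 2) = √(-2 + g))
x(15)² = (√(-2 + 15))² = (√13)² = 13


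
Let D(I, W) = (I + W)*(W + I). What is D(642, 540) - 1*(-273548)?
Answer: 1670672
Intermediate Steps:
D(I, W) = (I + W)² (D(I, W) = (I + W)*(I + W) = (I + W)²)
D(642, 540) - 1*(-273548) = (642 + 540)² - 1*(-273548) = 1182² + 273548 = 1397124 + 273548 = 1670672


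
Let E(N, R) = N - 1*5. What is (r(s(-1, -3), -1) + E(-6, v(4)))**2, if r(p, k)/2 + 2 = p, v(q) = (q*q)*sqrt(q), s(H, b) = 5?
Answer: 25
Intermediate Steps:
v(q) = q**(5/2) (v(q) = q**2*sqrt(q) = q**(5/2))
r(p, k) = -4 + 2*p
E(N, R) = -5 + N (E(N, R) = N - 5 = -5 + N)
(r(s(-1, -3), -1) + E(-6, v(4)))**2 = ((-4 + 2*5) + (-5 - 6))**2 = ((-4 + 10) - 11)**2 = (6 - 11)**2 = (-5)**2 = 25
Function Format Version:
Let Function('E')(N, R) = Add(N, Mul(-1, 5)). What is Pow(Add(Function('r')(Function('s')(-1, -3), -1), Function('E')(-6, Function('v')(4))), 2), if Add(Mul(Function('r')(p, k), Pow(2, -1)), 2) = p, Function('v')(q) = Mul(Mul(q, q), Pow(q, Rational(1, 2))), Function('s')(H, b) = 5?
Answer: 25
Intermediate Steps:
Function('v')(q) = Pow(q, Rational(5, 2)) (Function('v')(q) = Mul(Pow(q, 2), Pow(q, Rational(1, 2))) = Pow(q, Rational(5, 2)))
Function('r')(p, k) = Add(-4, Mul(2, p))
Function('E')(N, R) = Add(-5, N) (Function('E')(N, R) = Add(N, -5) = Add(-5, N))
Pow(Add(Function('r')(Function('s')(-1, -3), -1), Function('E')(-6, Function('v')(4))), 2) = Pow(Add(Add(-4, Mul(2, 5)), Add(-5, -6)), 2) = Pow(Add(Add(-4, 10), -11), 2) = Pow(Add(6, -11), 2) = Pow(-5, 2) = 25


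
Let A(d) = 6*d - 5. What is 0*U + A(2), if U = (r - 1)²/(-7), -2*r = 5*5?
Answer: 7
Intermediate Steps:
r = -25/2 (r = -5*5/2 = -½*25 = -25/2 ≈ -12.500)
A(d) = -5 + 6*d
U = -729/28 (U = (-25/2 - 1)²/(-7) = (-27/2)²*(-⅐) = (729/4)*(-⅐) = -729/28 ≈ -26.036)
0*U + A(2) = 0*(-729/28) + (-5 + 6*2) = 0 + (-5 + 12) = 0 + 7 = 7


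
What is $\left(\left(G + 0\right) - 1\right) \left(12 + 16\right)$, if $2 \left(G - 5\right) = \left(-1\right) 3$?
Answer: $70$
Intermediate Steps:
$G = \frac{7}{2}$ ($G = 5 + \frac{\left(-1\right) 3}{2} = 5 + \frac{1}{2} \left(-3\right) = 5 - \frac{3}{2} = \frac{7}{2} \approx 3.5$)
$\left(\left(G + 0\right) - 1\right) \left(12 + 16\right) = \left(\left(\frac{7}{2} + 0\right) - 1\right) \left(12 + 16\right) = \left(\frac{7}{2} - 1\right) 28 = \frac{5}{2} \cdot 28 = 70$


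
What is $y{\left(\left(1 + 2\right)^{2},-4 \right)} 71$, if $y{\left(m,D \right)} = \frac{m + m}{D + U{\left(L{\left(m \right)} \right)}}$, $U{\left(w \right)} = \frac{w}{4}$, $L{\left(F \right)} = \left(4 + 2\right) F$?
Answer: $\frac{2556}{19} \approx 134.53$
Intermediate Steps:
$L{\left(F \right)} = 6 F$
$U{\left(w \right)} = \frac{w}{4}$ ($U{\left(w \right)} = w \frac{1}{4} = \frac{w}{4}$)
$y{\left(m,D \right)} = \frac{2 m}{D + \frac{3 m}{2}}$ ($y{\left(m,D \right)} = \frac{m + m}{D + \frac{6 m}{4}} = \frac{2 m}{D + \frac{3 m}{2}}$)
$y{\left(\left(1 + 2\right)^{2},-4 \right)} 71 = \frac{4 \left(1 + 2\right)^{2}}{2 \left(-4\right) + 3 \left(1 + 2\right)^{2}} \cdot 71 = \frac{4 \cdot 3^{2}}{-8 + 3 \cdot 3^{2}} \cdot 71 = 4 \cdot 9 \frac{1}{-8 + 3 \cdot 9} \cdot 71 = 4 \cdot 9 \frac{1}{-8 + 27} \cdot 71 = 4 \cdot 9 \cdot \frac{1}{19} \cdot 71 = \frac{36}{19} \cdot 71 = \frac{2556}{19}$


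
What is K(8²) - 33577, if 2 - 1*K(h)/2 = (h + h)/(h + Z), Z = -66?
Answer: -33445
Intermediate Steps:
K(h) = 4 - 4*h/(-66 + h) (K(h) = 4 - 2*(h + h)/(h - 66) = 4 - 2*2*h/(-66 + h) = 4 - 4*h/(-66 + h))
K(8²) - 33577 = -264/(-66 + 8²) - 33577 = -264/(-66 + 64) - 33577 = -264/(-2) - 33577 = -264*(-½) - 33577 = 132 - 33577 = -33445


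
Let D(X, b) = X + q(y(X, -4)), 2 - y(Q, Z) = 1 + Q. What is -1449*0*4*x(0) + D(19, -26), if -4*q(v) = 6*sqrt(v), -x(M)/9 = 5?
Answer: 19 - 9*I*sqrt(2)/2 ≈ 19.0 - 6.364*I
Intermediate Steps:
x(M) = -45 (x(M) = -9*5 = -45)
y(Q, Z) = 1 - Q (y(Q, Z) = 2 - (1 + Q) = 2 + (-1 - Q) = 1 - Q)
q(v) = -3*sqrt(v)/2
D(X, b) = X - 3*sqrt(1 - X)/2
-1449*0*4*x(0) + D(19, -26) = -1449*0*4*(-45) + (19 - 3*sqrt(1 - 1*19)/2) = -0*(-45) + (19 - 3*sqrt(1 - 19)/2) = -1449*0 + (19 - 9*I*sqrt(2)/2) = 0 + (19 - 9*I*sqrt(2)/2) = 19 - 9*I*sqrt(2)/2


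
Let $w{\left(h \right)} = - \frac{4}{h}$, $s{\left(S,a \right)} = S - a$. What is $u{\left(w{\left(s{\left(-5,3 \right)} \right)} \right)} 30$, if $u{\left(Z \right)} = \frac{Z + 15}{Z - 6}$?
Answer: $- \frac{930}{11} \approx -84.545$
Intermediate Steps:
$u{\left(Z \right)} = \frac{15 + Z}{-6 + Z}$
$u{\left(w{\left(s{\left(-5,3 \right)} \right)} \right)} 30 = \frac{15 - \frac{4}{-5 - 3}}{-6 - \frac{4}{-5 - 3}} \cdot 30 = \frac{15 - \frac{4}{-8}}{-6 - \frac{4}{-8}} \cdot 30 = \frac{15 - - \frac{1}{2}}{-6 - - \frac{1}{2}} \cdot 30 = \frac{15 + \frac{1}{2}}{-6 + \frac{1}{2}} \cdot 30 = \frac{1}{- \frac{11}{2}} \cdot \frac{31}{2} \cdot 30 = \left(- \frac{2}{11}\right) \frac{31}{2} \cdot 30 = \left(- \frac{31}{11}\right) 30 = - \frac{930}{11}$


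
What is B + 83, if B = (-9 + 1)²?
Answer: 147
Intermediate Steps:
B = 64 (B = (-8)² = 64)
B + 83 = 64 + 83 = 147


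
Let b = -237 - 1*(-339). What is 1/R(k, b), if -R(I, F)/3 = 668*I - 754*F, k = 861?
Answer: -1/1494720 ≈ -6.6902e-7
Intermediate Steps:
b = 102 (b = -237 + 339 = 102)
R(I, F) = -2004*I + 2262*F (R(I, F) = -3*(668*I - 754*F) = -3*(-754*F + 668*I) = -2004*I + 2262*F)
1/R(k, b) = 1/(-2004*861 + 2262*102) = 1/(-1725444 + 230724) = 1/(-1494720) = -1/1494720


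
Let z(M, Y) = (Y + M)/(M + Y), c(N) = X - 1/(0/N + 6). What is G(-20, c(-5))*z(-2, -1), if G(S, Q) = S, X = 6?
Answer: -20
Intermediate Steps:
c(N) = 35/6 (c(N) = 6 - 1/(0/N + 6) = 6 - 1/(0 + 6) = 6 - 1/6 = 6 - 1*⅙ = 6 - ⅙ = 35/6)
z(M, Y) = 1 (z(M, Y) = (M + Y)/(M + Y) = 1)
G(-20, c(-5))*z(-2, -1) = -20*1 = -20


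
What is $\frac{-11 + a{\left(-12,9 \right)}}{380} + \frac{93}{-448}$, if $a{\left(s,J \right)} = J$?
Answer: $- \frac{9059}{42560} \approx -0.21285$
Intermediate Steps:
$\frac{-11 + a{\left(-12,9 \right)}}{380} + \frac{93}{-448} = \frac{-11 + 9}{380} + \frac{93}{-448} = \left(-2\right) \frac{1}{380} + 93 \left(- \frac{1}{448}\right) = - \frac{1}{190} - \frac{93}{448} = - \frac{9059}{42560}$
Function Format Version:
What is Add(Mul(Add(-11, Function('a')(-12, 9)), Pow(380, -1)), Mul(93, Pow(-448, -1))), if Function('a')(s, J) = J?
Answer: Rational(-9059, 42560) ≈ -0.21285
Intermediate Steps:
Add(Mul(Add(-11, Function('a')(-12, 9)), Pow(380, -1)), Mul(93, Pow(-448, -1))) = Add(Mul(Add(-11, 9), Pow(380, -1)), Mul(93, Pow(-448, -1))) = Add(Mul(-2, Rational(1, 380)), Mul(93, Rational(-1, 448))) = Add(Rational(-1, 190), Rational(-93, 448)) = Rational(-9059, 42560)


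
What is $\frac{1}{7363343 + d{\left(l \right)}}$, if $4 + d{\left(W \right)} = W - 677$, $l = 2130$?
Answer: $\frac{1}{7364792} \approx 1.3578 \cdot 10^{-7}$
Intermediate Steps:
$d{\left(W \right)} = -681 + W$ ($d{\left(W \right)} = -4 + \left(W - 677\right) = -4 + \left(-677 + W\right) = -681 + W$)
$\frac{1}{7363343 + d{\left(l \right)}} = \frac{1}{7363343 + \left(-681 + 2130\right)} = \frac{1}{7363343 + 1449} = \frac{1}{7364792}$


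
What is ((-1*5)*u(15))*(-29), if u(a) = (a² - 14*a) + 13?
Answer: 4060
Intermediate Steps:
u(a) = 13 + a² - 14*a
((-1*5)*u(15))*(-29) = ((-1*5)*(13 + 15² - 14*15))*(-29) = -5*(13 + 225 - 210)*(-29) = -5*28*(-29) = -140*(-29) = 4060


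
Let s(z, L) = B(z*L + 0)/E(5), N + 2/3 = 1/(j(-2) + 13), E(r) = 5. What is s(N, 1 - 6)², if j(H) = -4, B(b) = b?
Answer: 25/81 ≈ 0.30864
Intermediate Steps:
N = -5/9 (N = -⅔ + 1/(-4 + 13) = -⅔ + 1/9 = -⅔ + ⅑ = -5/9 ≈ -0.55556)
s(z, L) = L*z/5 (s(z, L) = (z*L + 0)/5 = (L*z + 0)*(⅕) = (L*z)*(⅕) = L*z/5)
s(N, 1 - 6)² = ((⅕)*(1 - 6)*(-5/9))² = ((⅕)*(-5)*(-5/9))² = (5/9)² = 25/81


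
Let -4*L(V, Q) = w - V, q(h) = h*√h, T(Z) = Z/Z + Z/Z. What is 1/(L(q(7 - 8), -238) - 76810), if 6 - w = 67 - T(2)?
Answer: -614362/47180083381 + 2*I/47180083381 ≈ -1.3022e-5 + 4.2391e-11*I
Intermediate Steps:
T(Z) = 2 (T(Z) = 1 + 1 = 2)
w = -59 (w = 6 - (67 - 1*2) = 6 - (67 - 2) = 6 - 1*65 = 6 - 65 = -59)
q(h) = h^(3/2)
L(V, Q) = 59/4 + V/4 (L(V, Q) = -(-59 - V)/4 = 59/4 + V/4)
1/(L(q(7 - 8), -238) - 76810) = 1/((59/4 + (7 - 8)^(3/2)/4) - 76810) = 1/((59/4 + (-1)^(3/2)/4) - 76810) = 1/((59/4 + (-I)/4) - 76810) = 1/((59/4 - I/4) - 76810) = 1/(-307181/4 - I/4) = 8*(-307181/4 + I/4)/47180083381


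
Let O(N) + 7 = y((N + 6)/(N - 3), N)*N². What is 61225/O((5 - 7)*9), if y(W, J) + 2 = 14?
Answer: 61225/3881 ≈ 15.776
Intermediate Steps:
y(W, J) = 12 (y(W, J) = -2 + 14 = 12)
O(N) = -7 + 12*N²
61225/O((5 - 7)*9) = 61225/(-7 + 12*((5 - 7)*9)²) = 61225/(-7 + 12*(-2*9)²) = 61225/(-7 + 12*(-18)²) = 61225/(-7 + 12*324) = 61225/(-7 + 3888) = 61225/3881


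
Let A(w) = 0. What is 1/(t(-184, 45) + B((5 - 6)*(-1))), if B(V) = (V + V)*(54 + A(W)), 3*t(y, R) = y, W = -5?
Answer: 3/140 ≈ 0.021429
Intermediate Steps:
t(y, R) = y/3
B(V) = 108*V (B(V) = (V + V)*(54 + 0) = (2*V)*54 = 108*V)
1/(t(-184, 45) + B((5 - 6)*(-1))) = 1/((1/3)*(-184) + 108*((5 - 6)*(-1))) = 1/(-184/3 + 108*(-1*(-1))) = 1/(-184/3 + 108*1) = 1/(-184/3 + 108) = 1/(140/3) = 3/140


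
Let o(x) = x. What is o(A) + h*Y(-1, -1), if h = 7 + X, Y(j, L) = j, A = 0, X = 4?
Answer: -11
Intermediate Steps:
h = 11 (h = 7 + 4 = 11)
o(A) + h*Y(-1, -1) = 0 + 11*(-1) = 0 - 11 = -11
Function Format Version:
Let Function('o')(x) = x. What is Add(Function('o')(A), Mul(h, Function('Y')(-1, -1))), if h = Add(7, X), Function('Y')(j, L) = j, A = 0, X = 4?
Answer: -11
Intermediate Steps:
h = 11 (h = Add(7, 4) = 11)
Add(Function('o')(A), Mul(h, Function('Y')(-1, -1))) = Add(0, Mul(11, -1)) = Add(0, -11) = -11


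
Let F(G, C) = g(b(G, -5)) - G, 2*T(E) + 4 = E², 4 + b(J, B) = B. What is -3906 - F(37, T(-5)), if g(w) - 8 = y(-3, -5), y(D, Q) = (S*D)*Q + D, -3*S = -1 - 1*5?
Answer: -3904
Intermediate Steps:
S = 2 (S = -(-1 - 1*5)/3 = -(-1 - 5)/3 = -⅓*(-6) = 2)
b(J, B) = -4 + B
T(E) = -2 + E²/2
y(D, Q) = D + 2*D*Q (y(D, Q) = (2*D)*Q + D = 2*D*Q + D = D + 2*D*Q)
g(w) = 35 (g(w) = 8 - 3*(1 + 2*(-5)) = 8 - 3*(1 - 10) = 8 - 3*(-9) = 8 + 27 = 35)
F(G, C) = 35 - G
-3906 - F(37, T(-5)) = -3906 - (35 - 1*37) = -3906 - (35 - 37) = -3906 - 1*(-2) = -3906 + 2 = -3904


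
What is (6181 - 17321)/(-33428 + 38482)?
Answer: -5570/2527 ≈ -2.2042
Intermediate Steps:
(6181 - 17321)/(-33428 + 38482) = -11140/5054 = -11140*1/5054 = -5570/2527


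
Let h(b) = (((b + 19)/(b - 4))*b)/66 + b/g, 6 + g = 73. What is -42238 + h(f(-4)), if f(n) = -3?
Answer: -217905537/5159 ≈ -42238.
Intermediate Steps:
g = 67 (g = -6 + 73 = 67)
h(b) = b/67 + b*(19 + b)/(66*(-4 + b)) (h(b) = (((b + 19)/(b - 4))*b)/66 + b/67 = (((19 + b)/(-4 + b))*b)*(1/66) + b*(1/67) = (((19 + b)/(-4 + b))*b)*(1/66) + b/67 = (b*(19 + b)/(-4 + b))*(1/66) + b/67 = b*(19 + b)/(66*(-4 + b)) + b/67 = b/67 + b*(19 + b)/(66*(-4 + b)))
-42238 + h(f(-4)) = -42238 + (1/4422)*(-3)*(1009 + 133*(-3))/(-4 - 3) = -42238 + (1/4422)*(-3)*(1009 - 399)/(-7) = -42238 + (1/4422)*(-3)*(-⅐)*610 = -42238 + 305/5159 = -217905537/5159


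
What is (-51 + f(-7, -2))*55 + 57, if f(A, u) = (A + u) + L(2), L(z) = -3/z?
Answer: -6651/2 ≈ -3325.5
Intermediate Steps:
f(A, u) = -3/2 + A + u (f(A, u) = (A + u) - 3/2 = -3/2 + A + u)
(-51 + f(-7, -2))*55 + 57 = (-51 + (-3/2 - 7 - 2))*55 + 57 = (-51 - 21/2)*55 + 57 = -123/2*55 + 57 = -6765/2 + 57 = -6651/2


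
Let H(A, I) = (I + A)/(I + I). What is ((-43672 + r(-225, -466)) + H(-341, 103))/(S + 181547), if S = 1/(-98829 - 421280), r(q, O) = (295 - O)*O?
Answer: -21337374464617/9725695548066 ≈ -2.1939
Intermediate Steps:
r(q, O) = O*(295 - O)
H(A, I) = (A + I)/(2*I) (H(A, I) = (A + I)/((2*I)) = (A + I)*(1/(2*I)) = (A + I)/(2*I))
S = -1/520109 (S = 1/(-520109) = -1/520109 ≈ -1.9227e-6)
((-43672 + r(-225, -466)) + H(-341, 103))/(S + 181547) = ((-43672 - 466*(295 - 1*(-466))) + (1/2)*(-341 + 103)/103)/(-1/520109 + 181547) = ((-43672 - 466*(295 + 466)) + (1/2)*(1/103)*(-238))/(94424228622/520109) = ((-43672 - 466*761) - 119/103)*(520109/94424228622) = ((-43672 - 354626) - 119/103)*(520109/94424228622) = (-398298 - 119/103)*(520109/94424228622) = -41024813/103*520109/94424228622 = -21337374464617/9725695548066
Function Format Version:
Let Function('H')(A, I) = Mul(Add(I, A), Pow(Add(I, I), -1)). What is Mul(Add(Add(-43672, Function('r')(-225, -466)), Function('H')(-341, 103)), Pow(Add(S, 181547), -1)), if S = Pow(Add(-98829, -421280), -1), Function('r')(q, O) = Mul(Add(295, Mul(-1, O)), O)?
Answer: Rational(-21337374464617, 9725695548066) ≈ -2.1939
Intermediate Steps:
Function('r')(q, O) = Mul(O, Add(295, Mul(-1, O)))
Function('H')(A, I) = Mul(Rational(1, 2), Pow(I, -1), Add(A, I)) (Function('H')(A, I) = Mul(Add(A, I), Pow(Mul(2, I), -1)) = Mul(Add(A, I), Mul(Rational(1, 2), Pow(I, -1))) = Mul(Rational(1, 2), Pow(I, -1), Add(A, I)))
S = Rational(-1, 520109) (S = Pow(-520109, -1) = Rational(-1, 520109) ≈ -1.9227e-6)
Mul(Add(Add(-43672, Function('r')(-225, -466)), Function('H')(-341, 103)), Pow(Add(S, 181547), -1)) = Mul(Add(Add(-43672, Mul(-466, Add(295, Mul(-1, -466)))), Mul(Rational(1, 2), Pow(103, -1), Add(-341, 103))), Pow(Add(Rational(-1, 520109), 181547), -1)) = Mul(Add(Add(-43672, Mul(-466, Add(295, 466))), Mul(Rational(1, 2), Rational(1, 103), -238)), Pow(Rational(94424228622, 520109), -1)) = Mul(Add(Add(-43672, Mul(-466, 761)), Rational(-119, 103)), Rational(520109, 94424228622)) = Mul(Add(Add(-43672, -354626), Rational(-119, 103)), Rational(520109, 94424228622)) = Mul(Add(-398298, Rational(-119, 103)), Rational(520109, 94424228622)) = Mul(Rational(-41024813, 103), Rational(520109, 94424228622)) = Rational(-21337374464617, 9725695548066)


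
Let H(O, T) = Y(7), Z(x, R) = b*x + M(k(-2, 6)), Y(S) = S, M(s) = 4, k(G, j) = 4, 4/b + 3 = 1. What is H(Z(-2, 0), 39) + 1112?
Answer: 1119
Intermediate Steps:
b = -2 (b = 4/(-3 + 1) = 4/(-2) = 4*(-½) = -2)
Z(x, R) = 4 - 2*x (Z(x, R) = -2*x + 4 = 4 - 2*x)
H(O, T) = 7
H(Z(-2, 0), 39) + 1112 = 7 + 1112 = 1119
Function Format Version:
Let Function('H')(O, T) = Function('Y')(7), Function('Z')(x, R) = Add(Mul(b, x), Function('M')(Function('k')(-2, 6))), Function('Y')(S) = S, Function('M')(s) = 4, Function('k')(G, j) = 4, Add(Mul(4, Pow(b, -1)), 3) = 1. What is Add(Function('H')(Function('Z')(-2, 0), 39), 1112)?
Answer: 1119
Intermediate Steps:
b = -2 (b = Mul(4, Pow(Add(-3, 1), -1)) = Mul(4, Pow(-2, -1)) = Mul(4, Rational(-1, 2)) = -2)
Function('Z')(x, R) = Add(4, Mul(-2, x)) (Function('Z')(x, R) = Add(Mul(-2, x), 4) = Add(4, Mul(-2, x)))
Function('H')(O, T) = 7
Add(Function('H')(Function('Z')(-2, 0), 39), 1112) = Add(7, 1112) = 1119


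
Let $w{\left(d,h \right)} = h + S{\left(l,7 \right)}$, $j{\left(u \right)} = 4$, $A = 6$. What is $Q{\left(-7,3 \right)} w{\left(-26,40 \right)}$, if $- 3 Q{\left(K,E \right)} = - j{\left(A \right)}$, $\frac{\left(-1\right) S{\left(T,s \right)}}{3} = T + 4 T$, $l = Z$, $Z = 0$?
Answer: $\frac{160}{3} \approx 53.333$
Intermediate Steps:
$l = 0$
$S{\left(T,s \right)} = - 15 T$ ($S{\left(T,s \right)} = - 3 \left(T + 4 T\right) = - 3 \cdot 5 T = - 15 T$)
$Q{\left(K,E \right)} = \frac{4}{3}$ ($Q{\left(K,E \right)} = - \frac{\left(-1\right) 4}{3} = \left(- \frac{1}{3}\right) \left(-4\right) = \frac{4}{3}$)
$w{\left(d,h \right)} = h$ ($w{\left(d,h \right)} = h - 0 = h + 0 = h$)
$Q{\left(-7,3 \right)} w{\left(-26,40 \right)} = \frac{4}{3} \cdot 40 = \frac{160}{3}$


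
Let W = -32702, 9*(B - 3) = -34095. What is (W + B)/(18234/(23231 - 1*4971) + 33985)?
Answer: -999388060/930876501 ≈ -1.0736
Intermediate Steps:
B = -11356/3 (B = 3 + (⅑)*(-34095) = 3 - 11365/3 = -11356/3 ≈ -3785.3)
(W + B)/(18234/(23231 - 1*4971) + 33985) = (-32702 - 11356/3)/(18234/(23231 - 1*4971) + 33985) = -109462/(3*(18234/(23231 - 4971) + 33985)) = -109462/(3*(18234/18260 + 33985)) = -109462/(3*(18234*(1/18260) + 33985)) = -109462/(3*(9117/9130 + 33985)) = -109462/(3*310292167/9130) = -109462/3*9130/310292167 = -999388060/930876501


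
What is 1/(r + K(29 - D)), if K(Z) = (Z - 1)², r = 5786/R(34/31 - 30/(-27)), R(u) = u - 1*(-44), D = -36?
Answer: 586/2473633 ≈ 0.00023690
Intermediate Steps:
R(u) = 44 + u (R(u) = u + 44 = 44 + u)
r = 73377/586 (r = 5786/(44 + (34/31 - 30/(-27))) = 5786/(44 + (34*(1/31) - 30*(-1/27))) = 5786/(44 + (34/31 + 10/9)) = 5786/(44 + 616/279) = 5786/(12892/279) = 5786*(279/12892) = 73377/586 ≈ 125.22)
K(Z) = (-1 + Z)²
1/(r + K(29 - D)) = 1/(73377/586 + (-1 + (29 - 1*(-36)))²) = 1/(73377/586 + (-1 + (29 + 36))²) = 1/(73377/586 + (-1 + 65)²) = 1/(73377/586 + 64²) = 1/(73377/586 + 4096) = 1/(2473633/586) = 586/2473633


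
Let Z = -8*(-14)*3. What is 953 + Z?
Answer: 1289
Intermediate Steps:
Z = 336 (Z = 112*3 = 336)
953 + Z = 953 + 336 = 1289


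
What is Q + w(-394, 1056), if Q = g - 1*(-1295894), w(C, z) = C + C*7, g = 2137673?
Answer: 3430415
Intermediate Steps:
w(C, z) = 8*C (w(C, z) = C + 7*C = 8*C)
Q = 3433567 (Q = 2137673 - 1*(-1295894) = 2137673 + 1295894 = 3433567)
Q + w(-394, 1056) = 3433567 + 8*(-394) = 3433567 - 3152 = 3430415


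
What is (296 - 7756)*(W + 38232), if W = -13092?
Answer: -187544400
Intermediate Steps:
(296 - 7756)*(W + 38232) = (296 - 7756)*(-13092 + 38232) = -7460*25140 = -187544400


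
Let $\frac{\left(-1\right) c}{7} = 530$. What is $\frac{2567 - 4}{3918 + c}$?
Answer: $\frac{2563}{208} \approx 12.322$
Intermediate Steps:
$c = -3710$ ($c = \left(-7\right) 530 = -3710$)
$\frac{2567 - 4}{3918 + c} = \frac{2567 - 4}{3918 - 3710} = \frac{2563}{208}$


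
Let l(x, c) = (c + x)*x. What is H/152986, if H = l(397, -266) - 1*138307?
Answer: -43150/76493 ≈ -0.56410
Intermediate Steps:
l(x, c) = x*(c + x)
H = -86300 (H = 397*(-266 + 397) - 1*138307 = 397*131 - 138307 = 52007 - 138307 = -86300)
H/152986 = -86300/152986 = -86300*1/152986 = -43150/76493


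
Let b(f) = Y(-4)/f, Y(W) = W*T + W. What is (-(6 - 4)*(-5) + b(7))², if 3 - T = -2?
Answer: 2116/49 ≈ 43.184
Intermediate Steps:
T = 5 (T = 3 - 1*(-2) = 3 + 2 = 5)
Y(W) = 6*W (Y(W) = W*5 + W = 5*W + W = 6*W)
b(f) = -24/f (b(f) = (6*(-4))/f = -24/f)
(-(6 - 4)*(-5) + b(7))² = (-(6 - 4)*(-5) - 24/7)² = (-2*(-5) - 24*⅐)² = (-1*(-10) - 24/7)² = (10 - 24/7)² = (46/7)² = 2116/49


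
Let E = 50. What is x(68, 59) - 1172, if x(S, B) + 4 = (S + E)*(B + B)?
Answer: 12748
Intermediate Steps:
x(S, B) = -4 + 2*B*(50 + S) (x(S, B) = -4 + (S + 50)*(B + B) = -4 + (50 + S)*(2*B) = -4 + 2*B*(50 + S))
x(68, 59) - 1172 = (-4 + 100*59 + 2*59*68) - 1172 = (-4 + 5900 + 8024) - 1172 = 13920 - 1172 = 12748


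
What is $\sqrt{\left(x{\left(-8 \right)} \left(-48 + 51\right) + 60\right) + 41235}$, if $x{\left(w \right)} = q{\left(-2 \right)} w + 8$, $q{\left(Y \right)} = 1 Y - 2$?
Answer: $\sqrt{41415} \approx 203.51$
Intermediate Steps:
$q{\left(Y \right)} = -2 + Y$ ($q{\left(Y \right)} = Y - 2 = -2 + Y$)
$x{\left(w \right)} = 8 - 4 w$ ($x{\left(w \right)} = \left(-2 - 2\right) w + 8 = - 4 w + 8 = 8 - 4 w$)
$\sqrt{\left(x{\left(-8 \right)} \left(-48 + 51\right) + 60\right) + 41235} = \sqrt{\left(\left(8 - -32\right) \left(-48 + 51\right) + 60\right) + 41235} = \sqrt{\left(\left(8 + 32\right) 3 + 60\right) + 41235} = \sqrt{\left(40 \cdot 3 + 60\right) + 41235} = \sqrt{\left(120 + 60\right) + 41235} = \sqrt{180 + 41235} = \sqrt{41415}$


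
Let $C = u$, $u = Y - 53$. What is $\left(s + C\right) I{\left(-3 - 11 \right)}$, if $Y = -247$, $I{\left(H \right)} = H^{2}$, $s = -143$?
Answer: $-86828$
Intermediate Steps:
$u = -300$ ($u = -247 - 53 = -300$)
$C = -300$
$\left(s + C\right) I{\left(-3 - 11 \right)} = \left(-143 - 300\right) \left(-3 - 11\right)^{2} = - 443 \left(-3 - 11\right)^{2} = - 443 \left(-14\right)^{2} = \left(-443\right) 196 = -86828$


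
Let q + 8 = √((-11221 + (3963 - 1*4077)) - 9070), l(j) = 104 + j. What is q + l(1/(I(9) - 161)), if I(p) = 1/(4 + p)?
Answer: 200819/2092 + I*√20405 ≈ 95.994 + 142.85*I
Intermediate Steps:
q = -8 + I*√20405 (q = -8 + √((-11221 + (3963 - 1*4077)) - 9070) = -8 + √((-11221 + (3963 - 4077)) - 9070) = -8 + √((-11221 - 114) - 9070) = -8 + √(-11335 - 9070) = -8 + √(-20405) = -8 + I*√20405 ≈ -8.0 + 142.85*I)
q + l(1/(I(9) - 161)) = (-8 + I*√20405) + (104 + 1/(1/(4 + 9) - 161)) = (-8 + I*√20405) + (104 + 1/(1/13 - 161)) = (-8 + I*√20405) + (104 + 1/(-2092/13)) = (-8 + I*√20405) + (104 - 13/2092) = (-8 + I*√20405) + 217555/2092 = 200819/2092 + I*√20405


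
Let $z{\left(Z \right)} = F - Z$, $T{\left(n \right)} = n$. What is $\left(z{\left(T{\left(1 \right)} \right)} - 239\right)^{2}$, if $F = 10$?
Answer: $52900$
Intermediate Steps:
$z{\left(Z \right)} = 10 - Z$
$\left(z{\left(T{\left(1 \right)} \right)} - 239\right)^{2} = \left(\left(10 - 1\right) - 239\right)^{2} = \left(9 - 239\right)^{2} = \left(-230\right)^{2} = 52900$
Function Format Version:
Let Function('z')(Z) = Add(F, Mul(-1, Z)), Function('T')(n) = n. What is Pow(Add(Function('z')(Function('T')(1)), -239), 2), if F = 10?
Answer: 52900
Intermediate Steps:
Function('z')(Z) = Add(10, Mul(-1, Z))
Pow(Add(Function('z')(Function('T')(1)), -239), 2) = Pow(Add(Add(10, Mul(-1, 1)), -239), 2) = Pow(Add(Add(10, -1), -239), 2) = Pow(Add(9, -239), 2) = Pow(-230, 2) = 52900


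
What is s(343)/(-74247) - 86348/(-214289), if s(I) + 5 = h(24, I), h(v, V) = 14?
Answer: 2136383785/5303438461 ≈ 0.40283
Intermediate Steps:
s(I) = 9 (s(I) = -5 + 14 = 9)
s(343)/(-74247) - 86348/(-214289) = 9/(-74247) - 86348/(-214289) = 9*(-1/74247) - 86348*(-1/214289) = -3/24749 + 86348/214289 = 2136383785/5303438461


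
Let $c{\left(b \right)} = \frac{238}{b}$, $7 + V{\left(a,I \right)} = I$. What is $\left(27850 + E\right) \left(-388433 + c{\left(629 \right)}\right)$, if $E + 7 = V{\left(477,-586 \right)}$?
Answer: $- \frac{391637190750}{37} \approx -1.0585 \cdot 10^{10}$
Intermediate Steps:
$V{\left(a,I \right)} = -7 + I$
$E = -600$ ($E = -7 - 593 = -600$)
$\left(27850 + E\right) \left(-388433 + c{\left(629 \right)}\right) = \left(27850 - 600\right) \left(-388433 + \frac{238}{629}\right) = 27250 \left(-388433 + 238 \cdot \frac{1}{629}\right) = 27250 \left(-388433 + \frac{14}{37}\right) = 27250 \left(- \frac{14372007}{37}\right) = - \frac{391637190750}{37}$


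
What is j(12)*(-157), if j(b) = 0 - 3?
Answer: 471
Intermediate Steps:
j(b) = -3
j(12)*(-157) = -3*(-157) = 471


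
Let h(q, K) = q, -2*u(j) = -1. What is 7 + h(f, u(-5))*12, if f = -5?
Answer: -53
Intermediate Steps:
u(j) = 1/2 (u(j) = -1/2*(-1) = 1/2)
7 + h(f, u(-5))*12 = 7 - 5*12 = 7 - 60 = -53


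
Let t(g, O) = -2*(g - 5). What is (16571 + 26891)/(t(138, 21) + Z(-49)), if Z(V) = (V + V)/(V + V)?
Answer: -43462/265 ≈ -164.01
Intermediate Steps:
t(g, O) = 10 - 2*g (t(g, O) = -2*(-5 + g) = 10 - 2*g)
Z(V) = 1 (Z(V) = (2*V)/((2*V)) = (2*V)*(1/(2*V)) = 1)
(16571 + 26891)/(t(138, 21) + Z(-49)) = (16571 + 26891)/((10 - 2*138) + 1) = 43462/((10 - 276) + 1) = 43462/(-266 + 1) = 43462/(-265) = 43462*(-1/265) = -43462/265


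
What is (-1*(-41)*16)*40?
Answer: 26240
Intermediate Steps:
(-1*(-41)*16)*40 = (41*16)*40 = 656*40 = 26240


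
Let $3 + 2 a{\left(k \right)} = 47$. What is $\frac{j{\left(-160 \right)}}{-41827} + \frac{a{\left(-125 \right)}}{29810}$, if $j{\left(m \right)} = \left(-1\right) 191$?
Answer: $\frac{300632}{56675585} \approx 0.0053044$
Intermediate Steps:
$a{\left(k \right)} = 22$ ($a{\left(k \right)} = - \frac{3}{2} + \frac{1}{2} \cdot 47 = - \frac{3}{2} + \frac{47}{2} = 22$)
$j{\left(m \right)} = -191$
$\frac{j{\left(-160 \right)}}{-41827} + \frac{a{\left(-125 \right)}}{29810} = - \frac{191}{-41827} + \frac{22}{29810} = \left(-191\right) \left(- \frac{1}{41827}\right) + 22 \cdot \frac{1}{29810} = \frac{191}{41827} + \frac{1}{1355} = \frac{300632}{56675585}$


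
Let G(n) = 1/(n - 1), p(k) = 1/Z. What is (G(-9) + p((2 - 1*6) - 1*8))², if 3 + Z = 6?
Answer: 49/900 ≈ 0.054444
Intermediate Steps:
Z = 3 (Z = -3 + 6 = 3)
p(k) = ⅓ (p(k) = 1/3 = ⅓)
G(n) = 1/(-1 + n)
(G(-9) + p((2 - 1*6) - 1*8))² = (1/(-1 - 9) + ⅓)² = (1/(-10) + ⅓)² = (-⅒ + ⅓)² = (7/30)² = 49/900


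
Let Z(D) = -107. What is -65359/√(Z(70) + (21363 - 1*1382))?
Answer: -65359*√19874/19874 ≈ -463.62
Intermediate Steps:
-65359/√(Z(70) + (21363 - 1*1382)) = -65359/√(-107 + (21363 - 1*1382)) = -65359/√(-107 + (21363 - 1382)) = -65359/√(-107 + 19981) = -65359*√19874/19874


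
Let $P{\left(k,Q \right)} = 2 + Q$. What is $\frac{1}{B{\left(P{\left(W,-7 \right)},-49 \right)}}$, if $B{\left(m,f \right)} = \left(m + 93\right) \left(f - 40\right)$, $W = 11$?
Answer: $- \frac{1}{7832} \approx -0.00012768$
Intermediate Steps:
$B{\left(m,f \right)} = \left(-40 + f\right) \left(93 + m\right)$ ($B{\left(m,f \right)} = \left(93 + m\right) \left(-40 + f\right) = \left(-40 + f\right) \left(93 + m\right)$)
$\frac{1}{B{\left(P{\left(W,-7 \right)},-49 \right)}} = \frac{1}{-3720 - 40 \left(2 - 7\right) + 93 \left(-49\right) - 49 \left(2 - 7\right)} = \frac{1}{-3720 - -200 - 4557 - -245} = \frac{1}{-3720 + 200 - 4557 + 245} = \frac{1}{-7832} = - \frac{1}{7832}$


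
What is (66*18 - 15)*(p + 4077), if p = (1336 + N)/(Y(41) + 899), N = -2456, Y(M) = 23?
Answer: 2203993101/461 ≈ 4.7809e+6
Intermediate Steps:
p = -560/461 (p = (1336 - 2456)/(23 + 899) = -1120/922 = -1120*1/922 = -560/461 ≈ -1.2148)
(66*18 - 15)*(p + 4077) = (66*18 - 15)*(-560/461 + 4077) = (1188 - 15)*(1878937/461) = 1173*(1878937/461) = 2203993101/461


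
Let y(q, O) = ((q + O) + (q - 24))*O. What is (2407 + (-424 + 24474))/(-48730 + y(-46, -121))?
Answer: -26457/20053 ≈ -1.3194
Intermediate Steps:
y(q, O) = O*(-24 + O + 2*q) (y(q, O) = ((O + q) + (-24 + q))*O = (-24 + O + 2*q)*O = O*(-24 + O + 2*q))
(2407 + (-424 + 24474))/(-48730 + y(-46, -121)) = (2407 + (-424 + 24474))/(-48730 - 121*(-24 - 121 + 2*(-46))) = (2407 + 24050)/(-48730 - 121*(-24 - 121 - 92)) = 26457/(-48730 - 121*(-237)) = 26457/(-48730 + 28677) = 26457/(-20053) = 26457*(-1/20053) = -26457/20053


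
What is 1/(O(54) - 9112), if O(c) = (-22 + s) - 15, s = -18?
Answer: -1/9167 ≈ -0.00010909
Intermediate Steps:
O(c) = -55 (O(c) = (-22 - 18) - 15 = -40 - 15 = -55)
1/(O(54) - 9112) = 1/(-55 - 9112) = 1/(-9167) = -1/9167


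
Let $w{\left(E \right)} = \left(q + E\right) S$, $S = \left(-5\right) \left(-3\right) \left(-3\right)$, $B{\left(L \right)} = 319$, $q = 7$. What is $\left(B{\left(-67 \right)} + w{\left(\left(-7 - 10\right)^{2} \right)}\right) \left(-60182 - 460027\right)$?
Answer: $6763237209$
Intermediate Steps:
$S = -45$ ($S = 15 \left(-3\right) = -45$)
$w{\left(E \right)} = -315 - 45 E$ ($w{\left(E \right)} = \left(7 + E\right) \left(-45\right) = -315 - 45 E$)
$\left(B{\left(-67 \right)} + w{\left(\left(-7 - 10\right)^{2} \right)}\right) \left(-60182 - 460027\right) = \left(319 - \left(315 + 45 \left(-7 - 10\right)^{2}\right)\right) \left(-60182 - 460027\right) = \left(319 - \left(315 + 45 \left(-17\right)^{2}\right)\right) \left(-520209\right) = \left(319 - 13320\right) \left(-520209\right) = \left(-13001\right) \left(-520209\right) = 6763237209$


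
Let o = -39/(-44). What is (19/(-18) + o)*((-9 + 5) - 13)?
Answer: 1139/396 ≈ 2.8763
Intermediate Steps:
o = 39/44 (o = -39*(-1/44) = 39/44 ≈ 0.88636)
(19/(-18) + o)*((-9 + 5) - 13) = (19/(-18) + 39/44)*((-9 + 5) - 13) = (19*(-1/18) + 39/44)*(-4 - 13) = (-19/18 + 39/44)*(-17) = -67/396*(-17) = 1139/396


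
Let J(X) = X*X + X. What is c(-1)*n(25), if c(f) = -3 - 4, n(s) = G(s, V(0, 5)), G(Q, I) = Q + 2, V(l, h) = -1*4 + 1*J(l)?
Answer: -189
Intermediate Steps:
J(X) = X + X² (J(X) = X² + X = X + X²)
V(l, h) = -4 + l*(1 + l) (V(l, h) = -1*4 + 1*(l*(1 + l)) = -4 + l*(1 + l))
G(Q, I) = 2 + Q
n(s) = 2 + s
c(f) = -7
c(-1)*n(25) = -7*(2 + 25) = -7*27 = -189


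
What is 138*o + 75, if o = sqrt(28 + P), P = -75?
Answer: 75 + 138*I*sqrt(47) ≈ 75.0 + 946.08*I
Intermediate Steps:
o = I*sqrt(47) (o = sqrt(28 - 75) = sqrt(-47) = I*sqrt(47) ≈ 6.8557*I)
138*o + 75 = 138*(I*sqrt(47)) + 75 = 138*I*sqrt(47) + 75 = 75 + 138*I*sqrt(47)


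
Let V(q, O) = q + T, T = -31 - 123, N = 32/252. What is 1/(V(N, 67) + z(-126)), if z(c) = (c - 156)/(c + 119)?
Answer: -63/7156 ≈ -0.0088038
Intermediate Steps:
N = 8/63 (N = 32*(1/252) = 8/63 ≈ 0.12698)
T = -154
z(c) = (-156 + c)/(119 + c)
V(q, O) = -154 + q (V(q, O) = q - 154 = -154 + q)
1/(V(N, 67) + z(-126)) = 1/((-154 + 8/63) + (-156 - 126)/(119 - 126)) = 1/(-9694/63 - 282/(-7)) = 1/(-9694/63 - 1/7*(-282)) = 1/(-9694/63 + 282/7) = 1/(-7156/63) = -63/7156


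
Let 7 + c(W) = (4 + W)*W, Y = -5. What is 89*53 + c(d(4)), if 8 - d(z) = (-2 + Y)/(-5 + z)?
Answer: 4715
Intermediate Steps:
d(z) = 8 + 7/(-5 + z) (d(z) = 8 - (-2 - 5)/(-5 + z) = 8 - (-7)/(-5 + z) = 8 + 7/(-5 + z))
c(W) = -7 + W*(4 + W) (c(W) = -7 + (4 + W)*W = -7 + W*(4 + W))
89*53 + c(d(4)) = 89*53 + (-7 + ((-33 + 8*4)/(-5 + 4))² + 4*((-33 + 8*4)/(-5 + 4))) = 4717 + (-7 + ((-33 + 32)/(-1))² + 4*((-33 + 32)/(-1))) = 4717 + (-7 + (-1*(-1))² + 4*(-1*(-1))) = 4717 + (-7 + 1² + 4*1) = 4717 + (-7 + 1 + 4) = 4717 - 2 = 4715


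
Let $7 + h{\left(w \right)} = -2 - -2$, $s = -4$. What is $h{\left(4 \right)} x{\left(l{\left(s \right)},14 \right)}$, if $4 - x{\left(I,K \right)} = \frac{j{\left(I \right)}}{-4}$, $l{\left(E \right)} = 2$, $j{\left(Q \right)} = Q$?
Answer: $- \frac{63}{2} \approx -31.5$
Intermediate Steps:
$h{\left(w \right)} = -7$ ($h{\left(w \right)} = -7 - 0 = -7 + \left(-2 + 2\right) = -7 + 0 = -7$)
$x{\left(I,K \right)} = 4 + \frac{I}{4}$ ($x{\left(I,K \right)} = 4 - \frac{I}{-4} = 4 - I \left(- \frac{1}{4}\right) = 4 - - \frac{I}{4} = 4 + \frac{I}{4}$)
$h{\left(4 \right)} x{\left(l{\left(s \right)},14 \right)} = - 7 \left(4 + \frac{1}{4} \cdot 2\right) = - 7 \left(4 + \frac{1}{2}\right) = \left(-7\right) \frac{9}{2} = - \frac{63}{2}$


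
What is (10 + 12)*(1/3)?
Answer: 22/3 ≈ 7.3333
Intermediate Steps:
(10 + 12)*(1/3) = 22*(1*(1/3)) = 22*(1/3) = 22/3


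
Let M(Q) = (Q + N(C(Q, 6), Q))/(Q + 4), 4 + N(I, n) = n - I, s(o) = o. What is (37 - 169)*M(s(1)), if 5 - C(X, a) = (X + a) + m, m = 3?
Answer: -396/5 ≈ -79.200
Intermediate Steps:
C(X, a) = 2 - X - a (C(X, a) = 5 - ((X + a) + 3) = 5 - (3 + X + a) = 5 + (-3 - X - a) = 2 - X - a)
N(I, n) = -4 + n - I (N(I, n) = -4 + (n - I) = -4 + n - I)
M(Q) = 3*Q/(4 + Q) (M(Q) = (Q + (-4 + Q - (2 - Q - 1*6)))/(Q + 4) = (Q + (-4 + Q - (2 - Q - 6)))/(4 + Q) = (Q + (-4 + Q - (-4 - Q)))/(4 + Q) = (Q + (-4 + Q + (4 + Q)))/(4 + Q) = (Q + 2*Q)/(4 + Q) = (3*Q)/(4 + Q) = 3*Q/(4 + Q))
(37 - 169)*M(s(1)) = (37 - 169)*(3*1/(4 + 1)) = -396/5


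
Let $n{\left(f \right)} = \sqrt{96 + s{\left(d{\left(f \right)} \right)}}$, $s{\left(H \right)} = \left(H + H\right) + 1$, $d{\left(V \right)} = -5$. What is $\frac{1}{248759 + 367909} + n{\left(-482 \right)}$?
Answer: $\frac{1}{616668} + \sqrt{87} \approx 9.3274$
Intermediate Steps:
$s{\left(H \right)} = 1 + 2 H$ ($s{\left(H \right)} = 2 H + 1 = 1 + 2 H$)
$n{\left(f \right)} = \sqrt{87}$ ($n{\left(f \right)} = \sqrt{96 + \left(1 + 2 \left(-5\right)\right)} = \sqrt{96 + \left(1 - 10\right)} = \sqrt{96 - 9} = \sqrt{87}$)
$\frac{1}{248759 + 367909} + n{\left(-482 \right)} = \frac{1}{248759 + 367909} + \sqrt{87} = \frac{1}{616668} + \sqrt{87}$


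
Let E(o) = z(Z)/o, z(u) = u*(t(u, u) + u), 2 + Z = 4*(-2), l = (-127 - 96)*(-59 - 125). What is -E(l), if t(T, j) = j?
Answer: -25/5129 ≈ -0.0048742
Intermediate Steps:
l = 41032 (l = -223*(-184) = 41032)
Z = -10 (Z = -2 + 4*(-2) = -2 - 8 = -10)
z(u) = 2*u² (z(u) = u*(u + u) = u*(2*u) = 2*u²)
E(o) = 200/o (E(o) = (2*(-10)²)/o = (2*100)/o = 200/o)
-E(l) = -200/41032 = -1*25/5129 = -25/5129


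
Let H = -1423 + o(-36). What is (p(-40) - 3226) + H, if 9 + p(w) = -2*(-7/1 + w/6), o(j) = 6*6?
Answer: -13784/3 ≈ -4594.7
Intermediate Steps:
o(j) = 36
H = -1387 (H = -1423 + 36 = -1387)
p(w) = 5 - w/3 (p(w) = -9 - 2*(-7/1 + w/6) = -9 - 2*(-7*1 + w*(1/6)) = -9 - 2*(-7 + w/6) = -9 + (14 - w/3) = 5 - w/3)
(p(-40) - 3226) + H = ((5 - 1/3*(-40)) - 3226) - 1387 = ((5 + 40/3) - 3226) - 1387 = (55/3 - 3226) - 1387 = -9623/3 - 1387 = -13784/3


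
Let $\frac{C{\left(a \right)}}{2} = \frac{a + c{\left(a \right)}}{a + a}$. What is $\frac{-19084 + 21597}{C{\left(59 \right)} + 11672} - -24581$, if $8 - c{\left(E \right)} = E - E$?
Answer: $\frac{16929451682}{688715} \approx 24581.0$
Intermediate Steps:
$c{\left(E \right)} = 8$ ($c{\left(E \right)} = 8 - \left(E - E\right) = 8 - 0 = 8 + 0 = 8$)
$C{\left(a \right)} = \frac{8 + a}{a}$ ($C{\left(a \right)} = 2 \frac{a + 8}{a + a} = 2 \frac{8 + a}{2 a} = \frac{8 + a}{a}$)
$\frac{-19084 + 21597}{C{\left(59 \right)} + 11672} - -24581 = \frac{-19084 + 21597}{\frac{8 + 59}{59} + 11672} - -24581 = \frac{2513}{\frac{1}{59} \cdot 67 + 11672} + 24581 = \frac{2513}{\frac{67}{59} + 11672} + 24581 = \frac{2513}{\frac{688715}{59}} + 24581 = 2513 \cdot \frac{59}{688715} + 24581 = \frac{148267}{688715} + 24581 = \frac{16929451682}{688715}$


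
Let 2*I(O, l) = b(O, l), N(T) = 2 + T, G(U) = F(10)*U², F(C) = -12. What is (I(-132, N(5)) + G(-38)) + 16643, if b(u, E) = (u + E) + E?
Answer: -744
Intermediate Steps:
G(U) = -12*U²
b(u, E) = u + 2*E (b(u, E) = (E + u) + E = u + 2*E)
I(O, l) = l + O/2 (I(O, l) = (O + 2*l)/2 = l + O/2)
(I(-132, N(5)) + G(-38)) + 16643 = (((2 + 5) + (½)*(-132)) - 12*(-38)²) + 16643 = ((7 - 66) - 12*1444) + 16643 = (-59 - 17328) + 16643 = -17387 + 16643 = -744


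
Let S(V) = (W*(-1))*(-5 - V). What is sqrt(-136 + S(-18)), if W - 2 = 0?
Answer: 9*I*sqrt(2) ≈ 12.728*I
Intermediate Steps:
W = 2 (W = 2 + 0 = 2)
S(V) = 10 + 2*V (S(V) = (2*(-1))*(-5 - V) = -2*(-5 - V) = 10 + 2*V)
sqrt(-136 + S(-18)) = sqrt(-136 + (10 + 2*(-18))) = sqrt(-136 + (10 - 36)) = sqrt(-136 - 26) = sqrt(-162) = 9*I*sqrt(2)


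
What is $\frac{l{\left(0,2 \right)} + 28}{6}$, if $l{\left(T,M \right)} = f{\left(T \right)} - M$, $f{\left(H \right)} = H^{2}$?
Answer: $\frac{13}{3} \approx 4.3333$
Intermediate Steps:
$l{\left(T,M \right)} = T^{2} - M$
$\frac{l{\left(0,2 \right)} + 28}{6} = \frac{\left(0^{2} - 2\right) + 28}{6} = \left(\left(0 - 2\right) + 28\right) \frac{1}{6} = \left(-2 + 28\right) \frac{1}{6} = 26 \cdot \frac{1}{6} = \frac{13}{3}$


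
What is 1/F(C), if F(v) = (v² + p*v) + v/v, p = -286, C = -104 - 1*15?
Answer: 1/48196 ≈ 2.0749e-5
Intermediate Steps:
C = -119 (C = -104 - 15 = -119)
F(v) = 1 + v² - 286*v (F(v) = (v² - 286*v) + v/v = (v² - 286*v) + 1 = 1 + v² - 286*v)
1/F(C) = 1/(1 + (-119)² - 286*(-119)) = 1/(1 + 14161 + 34034) = 1/48196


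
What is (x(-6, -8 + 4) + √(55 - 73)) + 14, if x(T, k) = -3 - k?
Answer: 15 + 3*I*√2 ≈ 15.0 + 4.2426*I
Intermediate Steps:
(x(-6, -8 + 4) + √(55 - 73)) + 14 = ((-3 - (-8 + 4)) + √(55 - 73)) + 14 = ((-3 - 1*(-4)) + √(-18)) + 14 = ((-3 + 4) + 3*I*√2) + 14 = (1 + 3*I*√2) + 14 = 15 + 3*I*√2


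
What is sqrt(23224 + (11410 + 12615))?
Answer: sqrt(47249) ≈ 217.37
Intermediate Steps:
sqrt(23224 + (11410 + 12615)) = sqrt(23224 + 24025) = sqrt(47249)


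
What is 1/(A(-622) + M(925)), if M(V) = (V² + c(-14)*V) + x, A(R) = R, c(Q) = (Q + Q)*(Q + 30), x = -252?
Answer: 1/440351 ≈ 2.2709e-6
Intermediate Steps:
c(Q) = 2*Q*(30 + Q) (c(Q) = (2*Q)*(30 + Q) = 2*Q*(30 + Q))
M(V) = -252 + V² - 448*V (M(V) = (V² + (2*(-14)*(30 - 14))*V) - 252 = (V² + (2*(-14)*16)*V) - 252 = (V² - 448*V) - 252 = -252 + V² - 448*V)
1/(A(-622) + M(925)) = 1/(-622 + (-252 + 925² - 448*925)) = 1/(-622 + (-252 + 855625 - 414400)) = 1/(-622 + 440973) = 1/440351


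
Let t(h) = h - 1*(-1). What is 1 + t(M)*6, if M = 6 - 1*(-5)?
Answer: 73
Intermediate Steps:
M = 11 (M = 6 + 5 = 11)
t(h) = 1 + h (t(h) = h + 1 = 1 + h)
1 + t(M)*6 = 1 + (1 + 11)*6 = 1 + 12*6 = 1 + 72 = 73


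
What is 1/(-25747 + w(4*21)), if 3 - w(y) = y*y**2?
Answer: -1/618448 ≈ -1.6170e-6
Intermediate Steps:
w(y) = 3 - y**3 (w(y) = 3 - y*y**2 = 3 - y**3)
1/(-25747 + w(4*21)) = 1/(-25747 + (3 - (4*21)**3)) = 1/(-25747 + (3 - 1*84**3)) = 1/(-25747 + (3 - 1*592704)) = 1/(-25747 + (3 - 592704)) = 1/(-25747 - 592701) = 1/(-618448) = -1/618448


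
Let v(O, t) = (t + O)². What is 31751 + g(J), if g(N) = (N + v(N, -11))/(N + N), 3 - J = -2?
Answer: 317551/10 ≈ 31755.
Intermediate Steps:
J = 5 (J = 3 - 1*(-2) = 3 + 2 = 5)
v(O, t) = (O + t)²
g(N) = (N + (-11 + N)²)/(2*N) (g(N) = (N + (N - 11)²)/(N + N) = (N + (-11 + N)²)/((2*N)) = (N + (-11 + N)²)*(1/(2*N)) = (N + (-11 + N)²)/(2*N))
31751 + g(J) = 31751 + (½)*(5 + (-11 + 5)²)/5 = 31751 + (½)*(⅕)*(5 + (-6)²) = 31751 + (½)*(⅕)*(5 + 36) = 31751 + (½)*(⅕)*41 = 31751 + 41/10 = 317551/10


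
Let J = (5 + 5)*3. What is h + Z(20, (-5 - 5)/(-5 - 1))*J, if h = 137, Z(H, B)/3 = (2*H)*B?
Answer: 6137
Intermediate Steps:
Z(H, B) = 6*B*H (Z(H, B) = 3*((2*H)*B) = 3*(2*B*H) = 6*B*H)
J = 30 (J = 10*3 = 30)
h + Z(20, (-5 - 5)/(-5 - 1))*J = 137 + (6*((-5 - 5)/(-5 - 1))*20)*30 = 137 + (6*(-10/(-6))*20)*30 = 137 + (6*(-10*(-⅙))*20)*30 = 137 + (6*(5/3)*20)*30 = 137 + 200*30 = 137 + 6000 = 6137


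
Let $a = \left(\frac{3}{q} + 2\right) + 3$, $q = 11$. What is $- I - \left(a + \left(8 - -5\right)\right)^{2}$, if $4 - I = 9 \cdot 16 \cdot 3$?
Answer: $\frac{11387}{121} \approx 94.107$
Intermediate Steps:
$I = -428$ ($I = 4 - 9 \cdot 16 \cdot 3 = 4 - 144 \cdot 3 = 4 - 432 = -428$)
$a = \frac{58}{11}$ ($a = \left(\frac{3}{11} + 2\right) + 3 = \frac{25}{11} + 3 = \frac{58}{11} \approx 5.2727$)
$- I - \left(a + \left(8 - -5\right)\right)^{2} = \left(-1\right) \left(-428\right) - \left(\frac{58}{11} + \left(8 - -5\right)\right)^{2} = 428 - \left(\frac{58}{11} + \left(8 + 5\right)\right)^{2} = 428 - \left(\frac{58}{11} + 13\right)^{2} = 428 - \left(\frac{201}{11}\right)^{2} = 428 - \frac{40401}{121} = \frac{11387}{121}$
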